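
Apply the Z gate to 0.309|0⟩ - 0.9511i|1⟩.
0.309|0⟩ + 0.9511i|1⟩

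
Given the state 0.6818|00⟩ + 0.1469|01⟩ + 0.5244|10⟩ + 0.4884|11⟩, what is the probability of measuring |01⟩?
0.02158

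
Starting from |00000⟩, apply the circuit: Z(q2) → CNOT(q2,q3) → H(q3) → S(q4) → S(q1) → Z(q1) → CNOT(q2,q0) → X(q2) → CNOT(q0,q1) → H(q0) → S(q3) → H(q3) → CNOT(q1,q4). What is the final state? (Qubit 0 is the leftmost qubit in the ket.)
(1/√8 + (1/√8)i)|00100⟩ + (1/√8 - (1/√8)i)|00110⟩ + (1/√8 + (1/√8)i)|10100⟩ + (1/√8 - (1/√8)i)|10110⟩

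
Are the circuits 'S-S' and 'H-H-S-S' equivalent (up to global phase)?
Yes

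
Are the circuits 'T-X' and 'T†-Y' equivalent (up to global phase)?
No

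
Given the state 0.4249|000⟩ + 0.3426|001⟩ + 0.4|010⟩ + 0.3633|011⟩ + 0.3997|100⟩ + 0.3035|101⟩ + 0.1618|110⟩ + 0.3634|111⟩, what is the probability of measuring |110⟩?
0.02618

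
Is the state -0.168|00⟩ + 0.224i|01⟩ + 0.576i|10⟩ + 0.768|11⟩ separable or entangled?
Separable

Writing the state as a|00⟩ + b|01⟩ + c|10⟩ + d|11⟩, it is a product state iff ad − bc = 0.
Here (a, b, c, d) = (-0.168, 0.224i, 0.576i, 0.768): ad − bc = (-0.168)(0.768) − (0.224i)(0.576i) = 0, so the state is separable.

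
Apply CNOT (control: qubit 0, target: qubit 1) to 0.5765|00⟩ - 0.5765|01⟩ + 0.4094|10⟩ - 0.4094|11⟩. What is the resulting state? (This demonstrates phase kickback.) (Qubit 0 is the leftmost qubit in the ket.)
0.5765|00⟩ - 0.5765|01⟩ - 0.4094|10⟩ + 0.4094|11⟩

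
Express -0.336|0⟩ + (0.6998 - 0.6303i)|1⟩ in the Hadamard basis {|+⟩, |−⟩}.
(0.2572 - 0.4457i)|+⟩ + (-0.7324 + 0.4457i)|−⟩

With |ψ⟩ = α|0⟩ + β|1⟩, the Hadamard-basis coefficients are ⟨+|ψ⟩ = (α + β)/√2 and ⟨−|ψ⟩ = (α − β)/√2.
Here α = -0.336, β = (0.6998 - 0.6303i): (α + β)/√2 = (0.2572 - 0.4457i), (α − β)/√2 = (-0.7324 + 0.4457i).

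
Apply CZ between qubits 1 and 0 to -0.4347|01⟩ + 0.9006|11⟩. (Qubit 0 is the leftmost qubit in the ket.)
-0.4347|01⟩ - 0.9006|11⟩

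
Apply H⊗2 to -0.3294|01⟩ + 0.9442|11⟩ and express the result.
0.3074|00⟩ - 0.3074|01⟩ - 0.6368|10⟩ + 0.6368|11⟩

H⊗2 gives amp(|y⟩) = (1/2) Σ_x (−1)^(x·y) amp(|x⟩), where x·y is the number of positions in which both x and y have a 1.
|00⟩: (-0.3294 + 0.9442)/2 = 0.3074
|01⟩: (0.3294 - 0.9442)/2 = -0.3074
|10⟩: (-0.3294 - 0.9442)/2 = -0.6368
|11⟩: (0.3294 + 0.9442)/2 = 0.6368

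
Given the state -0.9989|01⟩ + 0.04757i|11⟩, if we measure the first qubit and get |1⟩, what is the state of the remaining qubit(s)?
i|1⟩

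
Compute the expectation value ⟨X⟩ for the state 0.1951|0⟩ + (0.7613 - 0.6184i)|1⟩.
0.2971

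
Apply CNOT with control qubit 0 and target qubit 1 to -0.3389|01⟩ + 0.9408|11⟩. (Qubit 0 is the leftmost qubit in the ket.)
-0.3389|01⟩ + 0.9408|10⟩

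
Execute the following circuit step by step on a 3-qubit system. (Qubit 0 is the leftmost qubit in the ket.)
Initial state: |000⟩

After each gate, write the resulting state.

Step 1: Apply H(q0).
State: 1/√2|000⟩ + 1/√2|100⟩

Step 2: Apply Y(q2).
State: (1/√2)i|001⟩ + (1/√2)i|101⟩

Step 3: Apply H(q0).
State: i|001⟩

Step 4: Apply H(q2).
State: (1/√2)i|000⟩ - (1/√2)i|001⟩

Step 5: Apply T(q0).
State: (1/√2)i|000⟩ - (1/√2)i|001⟩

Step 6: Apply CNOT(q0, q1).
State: (1/√2)i|000⟩ - (1/√2)i|001⟩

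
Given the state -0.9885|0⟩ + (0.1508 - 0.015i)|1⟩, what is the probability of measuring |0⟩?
0.9771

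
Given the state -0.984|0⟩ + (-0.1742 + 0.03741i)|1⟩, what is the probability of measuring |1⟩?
0.03175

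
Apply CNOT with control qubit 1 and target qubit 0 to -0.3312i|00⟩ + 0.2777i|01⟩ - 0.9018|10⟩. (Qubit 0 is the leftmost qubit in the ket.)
-0.3312i|00⟩ - 0.9018|10⟩ + 0.2777i|11⟩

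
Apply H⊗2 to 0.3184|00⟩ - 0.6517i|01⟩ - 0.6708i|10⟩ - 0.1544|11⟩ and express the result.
(0.082 - 0.6613i)|00⟩ + (0.2364 - 0.00955i)|01⟩ + (0.2364 + 0.00955i)|10⟩ + (0.082 + 0.6613i)|11⟩

H⊗2 gives amp(|y⟩) = (1/2) Σ_x (−1)^(x·y) amp(|x⟩), where x·y is the number of positions in which both x and y have a 1.
|00⟩: (0.3184 - 0.6517i - 0.6708i - 0.1544)/2 = (0.082 - 0.6613i)
|01⟩: (0.3184 + 0.6517i - 0.6708i + 0.1544)/2 = (0.2364 - 0.00955i)
|10⟩: (0.3184 - 0.6517i + 0.6708i + 0.1544)/2 = (0.2364 + 0.00955i)
|11⟩: (0.3184 + 0.6517i + 0.6708i - 0.1544)/2 = (0.082 + 0.6613i)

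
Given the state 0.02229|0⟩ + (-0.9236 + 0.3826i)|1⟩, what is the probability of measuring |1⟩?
0.9994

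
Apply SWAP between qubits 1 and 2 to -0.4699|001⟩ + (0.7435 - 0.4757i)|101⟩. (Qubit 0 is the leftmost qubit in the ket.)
-0.4699|010⟩ + (0.7435 - 0.4757i)|110⟩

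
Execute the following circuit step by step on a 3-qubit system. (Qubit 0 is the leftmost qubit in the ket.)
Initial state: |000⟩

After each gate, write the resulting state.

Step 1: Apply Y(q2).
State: i|001⟩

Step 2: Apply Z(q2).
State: -i|001⟩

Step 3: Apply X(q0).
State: -i|101⟩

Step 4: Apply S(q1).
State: -i|101⟩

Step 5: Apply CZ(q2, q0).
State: i|101⟩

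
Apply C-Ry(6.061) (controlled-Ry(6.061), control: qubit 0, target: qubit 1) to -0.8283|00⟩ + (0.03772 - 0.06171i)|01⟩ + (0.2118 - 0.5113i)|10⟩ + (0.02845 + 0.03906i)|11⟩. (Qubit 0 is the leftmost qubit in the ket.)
-0.8283|00⟩ + (0.03772 - 0.06171i)|01⟩ + (-0.2136 + 0.5038i)|10⟩ + (-0.004794 - 0.0955i)|11⟩

C-Ry(6.061) leaves the control-|0⟩ kets |00⟩, |01⟩ unchanged and applies Ry(6.061) to qubit 1 on the control-|1⟩ pair (|10⟩, |11⟩).
Ry(6.061) = [[cos(θ/2), −sin(θ/2)], [sin(θ/2), cos(θ/2)]]; θ = 6.061, cos(θ/2) ≈ -0.993836, sin(θ/2) ≈ 0.110864.
With a = amp(|10⟩) = (0.2118 - 0.5113i) and b = amp(|11⟩) = (0.02845 + 0.03906i):
new amp(|10⟩) = (-0.993836)·a + (-0.110864)·b = (-0.2136 + 0.5038i)
new amp(|11⟩) = (0.110864)·a + (-0.993836)·b = (-0.004794 - 0.0955i)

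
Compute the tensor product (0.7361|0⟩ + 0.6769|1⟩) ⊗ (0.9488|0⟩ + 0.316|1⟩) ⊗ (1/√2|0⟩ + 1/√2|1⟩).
0.4939|000⟩ + 0.4939|001⟩ + 0.1645|010⟩ + 0.1645|011⟩ + 0.4541|100⟩ + 0.4541|101⟩ + 0.1513|110⟩ + 0.1513|111⟩

amp(|b₁b₂…⟩) = product of the factor amplitudes for bits b₁, b₂, …; only kets whose every factor amplitude is nonzero survive.
|000⟩: (0.7361)(0.9488)(1/√2) = 0.4939
|001⟩: (0.7361)(0.9488)(1/√2) = 0.4939
|010⟩: (0.7361)(0.316)(1/√2) = 0.1645
|011⟩: (0.7361)(0.316)(1/√2) = 0.1645
|100⟩: (0.6769)(0.9488)(1/√2) = 0.4541
|101⟩: (0.6769)(0.9488)(1/√2) = 0.4541
|110⟩: (0.6769)(0.316)(1/√2) = 0.1513
|111⟩: (0.6769)(0.316)(1/√2) = 0.1513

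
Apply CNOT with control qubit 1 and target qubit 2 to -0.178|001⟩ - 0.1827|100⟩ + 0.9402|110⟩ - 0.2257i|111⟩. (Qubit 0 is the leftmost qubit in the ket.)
-0.178|001⟩ - 0.1827|100⟩ - 0.2257i|110⟩ + 0.9402|111⟩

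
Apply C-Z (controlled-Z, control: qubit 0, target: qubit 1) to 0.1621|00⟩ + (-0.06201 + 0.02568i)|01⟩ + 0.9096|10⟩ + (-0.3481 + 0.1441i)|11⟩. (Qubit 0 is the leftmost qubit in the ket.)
0.1621|00⟩ + (-0.06201 + 0.02568i)|01⟩ + 0.9096|10⟩ + (0.3481 - 0.1441i)|11⟩

C-Z leaves the control-|0⟩ kets |00⟩, |01⟩ unchanged and applies Z to qubit 1 on the control-|1⟩ pair (|10⟩, |11⟩).
Z = [[1, 0], [0, -1]].
With a = amp(|10⟩) = 0.9096 and b = amp(|11⟩) = (-0.3481 + 0.1441i):
new amp(|10⟩) = (1)·a = 0.9096
new amp(|11⟩) = (-1)·b = (0.3481 - 0.1441i)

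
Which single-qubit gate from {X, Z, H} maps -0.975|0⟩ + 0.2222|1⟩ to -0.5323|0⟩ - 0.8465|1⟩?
H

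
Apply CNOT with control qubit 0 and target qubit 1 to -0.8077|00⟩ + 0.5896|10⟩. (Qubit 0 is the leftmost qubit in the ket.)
-0.8077|00⟩ + 0.5896|11⟩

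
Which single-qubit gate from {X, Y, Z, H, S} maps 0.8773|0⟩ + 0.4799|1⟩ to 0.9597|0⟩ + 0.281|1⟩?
H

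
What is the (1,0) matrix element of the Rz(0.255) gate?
0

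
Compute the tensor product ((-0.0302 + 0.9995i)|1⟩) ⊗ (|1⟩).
(-0.0302 + 0.9995i)|11⟩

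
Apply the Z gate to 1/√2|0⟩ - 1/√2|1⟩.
1/√2|0⟩ + 1/√2|1⟩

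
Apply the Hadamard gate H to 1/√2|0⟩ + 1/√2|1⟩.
|0⟩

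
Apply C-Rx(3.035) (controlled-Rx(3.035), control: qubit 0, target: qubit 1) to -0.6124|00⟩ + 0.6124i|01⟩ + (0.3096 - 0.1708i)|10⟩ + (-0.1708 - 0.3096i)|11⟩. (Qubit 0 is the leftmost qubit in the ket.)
-0.6124|00⟩ + 0.6124i|01⟩ + (-0.2927 + 0.1615i)|10⟩ + (-0.1797 - 0.3257i)|11⟩

C-Rx(3.035) leaves the control-|0⟩ kets |00⟩, |01⟩ unchanged and applies Rx(3.035) to qubit 1 on the control-|1⟩ pair (|10⟩, |11⟩).
Rx(3.035) = [[cos(θ/2), −i·sin(θ/2)], [−i·sin(θ/2), cos(θ/2)]]; θ = 3.035, cos(θ/2) ≈ 0.0532711, sin(θ/2) ≈ 0.99858.
With a = amp(|10⟩) = (0.3096 - 0.1708i) and b = amp(|11⟩) = (-0.1708 - 0.3096i):
new amp(|10⟩) = (0.0532711)·a + (-0.99858i)·b = (-0.2927 + 0.1615i)
new amp(|11⟩) = (-0.99858i)·a + (0.0532711)·b = (-0.1797 - 0.3257i)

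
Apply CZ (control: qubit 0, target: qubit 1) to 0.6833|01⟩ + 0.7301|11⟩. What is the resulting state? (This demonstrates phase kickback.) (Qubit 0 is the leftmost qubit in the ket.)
0.6833|01⟩ - 0.7301|11⟩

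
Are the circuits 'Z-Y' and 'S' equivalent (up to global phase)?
No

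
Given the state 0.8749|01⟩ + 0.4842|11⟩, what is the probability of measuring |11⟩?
0.2344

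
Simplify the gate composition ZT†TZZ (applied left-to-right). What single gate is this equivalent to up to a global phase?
Z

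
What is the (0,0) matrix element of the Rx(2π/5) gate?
0.809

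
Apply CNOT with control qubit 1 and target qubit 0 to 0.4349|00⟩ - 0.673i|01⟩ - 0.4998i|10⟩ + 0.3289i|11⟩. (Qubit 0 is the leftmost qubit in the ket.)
0.4349|00⟩ + 0.3289i|01⟩ - 0.4998i|10⟩ - 0.673i|11⟩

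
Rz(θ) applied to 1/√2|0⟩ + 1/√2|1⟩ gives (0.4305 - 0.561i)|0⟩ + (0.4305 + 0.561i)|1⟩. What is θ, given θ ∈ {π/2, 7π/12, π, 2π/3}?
7π/12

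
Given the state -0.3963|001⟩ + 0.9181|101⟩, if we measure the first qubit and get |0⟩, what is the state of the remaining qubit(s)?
-|01⟩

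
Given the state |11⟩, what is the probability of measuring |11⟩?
1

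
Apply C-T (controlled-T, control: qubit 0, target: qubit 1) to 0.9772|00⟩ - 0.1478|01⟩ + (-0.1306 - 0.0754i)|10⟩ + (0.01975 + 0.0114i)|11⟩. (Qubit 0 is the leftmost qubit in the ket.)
0.9772|00⟩ - 0.1478|01⟩ + (-0.1306 - 0.0754i)|10⟩ + (0.005904 + 0.02203i)|11⟩

C-T leaves the control-|0⟩ kets |00⟩, |01⟩ unchanged and applies T to qubit 1 on the control-|1⟩ pair (|10⟩, |11⟩).
T = [[1, 0], [0, (1/√2 + (1/√2)i)]].
With a = amp(|10⟩) = (-0.1306 - 0.0754i) and b = amp(|11⟩) = (0.01975 + 0.0114i):
new amp(|10⟩) = (1)·a = (-0.1306 - 0.0754i)
new amp(|11⟩) = (1/√2 + (1/√2)i)·b = (0.005904 + 0.02203i)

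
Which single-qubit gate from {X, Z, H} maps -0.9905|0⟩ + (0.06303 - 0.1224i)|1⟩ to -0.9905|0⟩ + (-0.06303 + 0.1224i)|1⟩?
Z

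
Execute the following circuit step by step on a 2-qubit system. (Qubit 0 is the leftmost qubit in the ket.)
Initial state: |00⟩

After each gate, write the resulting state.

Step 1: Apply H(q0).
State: 1/√2|00⟩ + 1/√2|10⟩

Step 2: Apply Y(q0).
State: -(1/√2)i|00⟩ + (1/√2)i|10⟩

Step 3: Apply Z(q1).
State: -(1/√2)i|00⟩ + (1/√2)i|10⟩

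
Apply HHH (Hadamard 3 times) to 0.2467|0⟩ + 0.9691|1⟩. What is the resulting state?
0.8597|0⟩ - 0.5108|1⟩

H² = I, so H^3 = H: a single Hadamard. With (a, b) = (0.2467, 0.9691), H gives ((a + b)/√2, (a − b)/√2) = (0.8597, -0.5108).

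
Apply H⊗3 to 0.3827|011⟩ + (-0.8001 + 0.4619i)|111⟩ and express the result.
(-0.1476 + 0.1633i)|000⟩ + (0.1476 - 0.1633i)|001⟩ + (0.1476 - 0.1633i)|010⟩ + (-0.1476 + 0.1633i)|011⟩ + (0.4182 - 0.1633i)|100⟩ + (-0.4182 + 0.1633i)|101⟩ + (-0.4182 + 0.1633i)|110⟩ + (0.4182 - 0.1633i)|111⟩

H⊗3 gives amp(|y⟩) = (1/2√2) Σ_x (−1)^(x·y) amp(|x⟩), where x·y is the number of positions in which both x and y have a 1.
|000⟩: (0.3827 + (-0.8001 + 0.4619i))/(2√2) = (-0.1476 + 0.1633i)
|001⟩: (-0.3827 - (-0.8001 + 0.4619i))/(2√2) = (0.1476 - 0.1633i)
|010⟩: (-0.3827 - (-0.8001 + 0.4619i))/(2√2) = (0.1476 - 0.1633i)
|011⟩: (0.3827 + (-0.8001 + 0.4619i))/(2√2) = (-0.1476 + 0.1633i)
|100⟩: (0.3827 - (-0.8001 + 0.4619i))/(2√2) = (0.4182 - 0.1633i)
|101⟩: (-0.3827 + (-0.8001 + 0.4619i))/(2√2) = (-0.4182 + 0.1633i)
|110⟩: (-0.3827 + (-0.8001 + 0.4619i))/(2√2) = (-0.4182 + 0.1633i)
|111⟩: (0.3827 - (-0.8001 + 0.4619i))/(2√2) = (0.4182 - 0.1633i)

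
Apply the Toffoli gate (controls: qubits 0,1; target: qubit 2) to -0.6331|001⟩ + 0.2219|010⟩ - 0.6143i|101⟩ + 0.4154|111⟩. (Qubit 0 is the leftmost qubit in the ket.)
-0.6331|001⟩ + 0.2219|010⟩ - 0.6143i|101⟩ + 0.4154|110⟩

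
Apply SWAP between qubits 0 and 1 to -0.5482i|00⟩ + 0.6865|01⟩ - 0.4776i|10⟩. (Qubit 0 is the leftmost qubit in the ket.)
-0.5482i|00⟩ - 0.4776i|01⟩ + 0.6865|10⟩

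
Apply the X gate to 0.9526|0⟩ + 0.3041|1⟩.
0.3041|0⟩ + 0.9526|1⟩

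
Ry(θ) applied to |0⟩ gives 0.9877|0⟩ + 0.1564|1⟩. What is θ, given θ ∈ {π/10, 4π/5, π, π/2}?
π/10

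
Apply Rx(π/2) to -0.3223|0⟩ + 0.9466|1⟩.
(-0.2279 - 0.6693i)|0⟩ + (0.6693 + 0.2279i)|1⟩

Rx(π/2) = [[cos(θ/2), −i·sin(θ/2)], [−i·sin(θ/2), cos(θ/2)]]; θ = π/2, cos(θ/2) ≈ 0.707107, sin(θ/2) ≈ 0.707107.
With a = amp(|0⟩) = -0.3223 and b = amp(|1⟩) = 0.9466:
new amp(|0⟩) = (0.707107)·a + (-0.707107i)·b = (-0.2279 - 0.6693i)
new amp(|1⟩) = (-0.707107i)·a + (0.707107)·b = (0.6693 + 0.2279i)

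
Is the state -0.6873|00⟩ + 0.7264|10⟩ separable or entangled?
Separable

Writing the state as a|00⟩ + b|01⟩ + c|10⟩ + d|11⟩, it is a product state iff ad − bc = 0.
Here (a, b, c, d) = (-0.6873, 0, 0.7264, 0): ad − bc = (-0.6873)(0) − (0)(0.7264) = 0, so the state is separable.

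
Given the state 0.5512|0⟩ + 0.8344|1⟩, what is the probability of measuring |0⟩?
0.3038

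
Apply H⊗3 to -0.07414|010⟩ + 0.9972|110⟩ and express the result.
0.3264|000⟩ + 0.3264|001⟩ - 0.3264|010⟩ - 0.3264|011⟩ - 0.3788|100⟩ - 0.3788|101⟩ + 0.3788|110⟩ + 0.3788|111⟩

H⊗3 gives amp(|y⟩) = (1/2√2) Σ_x (−1)^(x·y) amp(|x⟩), where x·y is the number of positions in which both x and y have a 1.
|000⟩: (-0.07414 + 0.9972)/(2√2) = 0.3264
|001⟩: (-0.07414 + 0.9972)/(2√2) = 0.3264
|010⟩: (0.07414 - 0.9972)/(2√2) = -0.3264
|011⟩: (0.07414 - 0.9972)/(2√2) = -0.3264
|100⟩: (-0.07414 - 0.9972)/(2√2) = -0.3788
|101⟩: (-0.07414 - 0.9972)/(2√2) = -0.3788
|110⟩: (0.07414 + 0.9972)/(2√2) = 0.3788
|111⟩: (0.07414 + 0.9972)/(2√2) = 0.3788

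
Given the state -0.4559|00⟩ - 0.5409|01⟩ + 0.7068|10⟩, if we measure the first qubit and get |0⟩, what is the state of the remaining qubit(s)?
-0.6445|0⟩ - 0.7646|1⟩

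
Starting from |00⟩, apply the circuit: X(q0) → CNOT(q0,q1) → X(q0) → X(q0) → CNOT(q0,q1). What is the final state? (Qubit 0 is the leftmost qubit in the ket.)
|10⟩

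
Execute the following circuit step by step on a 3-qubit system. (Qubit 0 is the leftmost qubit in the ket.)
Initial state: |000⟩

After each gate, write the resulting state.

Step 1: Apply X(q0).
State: |100⟩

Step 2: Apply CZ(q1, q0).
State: |100⟩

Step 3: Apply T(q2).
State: |100⟩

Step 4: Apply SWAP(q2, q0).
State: |001⟩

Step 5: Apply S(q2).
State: i|001⟩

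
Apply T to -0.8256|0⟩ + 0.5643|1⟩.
-0.8256|0⟩ + (0.399 + 0.399i)|1⟩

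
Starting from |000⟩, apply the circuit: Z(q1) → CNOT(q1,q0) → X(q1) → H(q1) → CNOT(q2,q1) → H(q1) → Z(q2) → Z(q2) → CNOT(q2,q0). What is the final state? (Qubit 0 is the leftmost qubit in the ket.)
|010⟩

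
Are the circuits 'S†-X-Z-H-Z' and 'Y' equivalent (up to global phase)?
No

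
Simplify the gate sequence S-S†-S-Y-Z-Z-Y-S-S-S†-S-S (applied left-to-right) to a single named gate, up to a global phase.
I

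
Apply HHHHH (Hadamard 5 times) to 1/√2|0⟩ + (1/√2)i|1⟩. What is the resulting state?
(1/2 + (1/2)i)|0⟩ + (1/2 - (1/2)i)|1⟩

H² = I, so H^5 = H: a single Hadamard. With (a, b) = (1/√2, (1/√2)i), H gives ((a + b)/√2, (a − b)/√2) = ((1/2 + (1/2)i), (1/2 - (1/2)i)).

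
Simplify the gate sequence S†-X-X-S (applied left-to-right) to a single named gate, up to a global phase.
I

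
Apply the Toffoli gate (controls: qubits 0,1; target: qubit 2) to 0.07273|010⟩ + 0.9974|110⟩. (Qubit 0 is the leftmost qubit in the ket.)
0.07273|010⟩ + 0.9974|111⟩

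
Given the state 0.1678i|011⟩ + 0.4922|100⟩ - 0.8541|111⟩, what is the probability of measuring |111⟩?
0.7295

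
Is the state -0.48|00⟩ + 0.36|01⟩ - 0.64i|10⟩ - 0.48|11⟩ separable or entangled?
Entangled

Writing the state as a|00⟩ + b|01⟩ + c|10⟩ + d|11⟩, it is a product state iff ad − bc = 0.
Here (a, b, c, d) = (-0.48, 0.36, -0.64i, -0.48): ad − bc = (-0.48)(-0.48) − (0.36)(-0.64i) = (0.2304 + 0.2304i) ≠ 0, so the state is entangled.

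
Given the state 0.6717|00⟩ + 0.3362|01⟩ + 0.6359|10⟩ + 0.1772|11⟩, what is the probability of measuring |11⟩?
0.0314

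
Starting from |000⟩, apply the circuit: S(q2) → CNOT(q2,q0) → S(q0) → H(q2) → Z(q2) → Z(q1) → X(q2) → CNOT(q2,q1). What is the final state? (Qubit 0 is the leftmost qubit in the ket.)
-1/√2|000⟩ + 1/√2|011⟩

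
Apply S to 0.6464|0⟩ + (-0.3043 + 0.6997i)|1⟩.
0.6464|0⟩ + (-0.6997 - 0.3043i)|1⟩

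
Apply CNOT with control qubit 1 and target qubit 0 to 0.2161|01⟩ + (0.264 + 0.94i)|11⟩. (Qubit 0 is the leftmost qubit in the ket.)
(0.264 + 0.94i)|01⟩ + 0.2161|11⟩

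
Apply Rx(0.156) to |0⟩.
0.997|0⟩ - 0.07792i|1⟩

Rx(0.156) = [[cos(θ/2), −i·sin(θ/2)], [−i·sin(θ/2), cos(θ/2)]]; θ = 0.156, cos(θ/2) ≈ 0.99696, sin(θ/2) ≈ 0.0779209.
With a = amp(|0⟩) = 1 and b = amp(|1⟩) = 0:
new amp(|0⟩) = (0.99696)·a + (-0.0779209i)·b = 0.997
new amp(|1⟩) = (-0.0779209i)·a + (0.99696)·b = -0.07792i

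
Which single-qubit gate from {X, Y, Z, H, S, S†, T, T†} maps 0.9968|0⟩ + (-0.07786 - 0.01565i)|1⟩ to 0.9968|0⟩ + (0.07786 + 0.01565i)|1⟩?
Z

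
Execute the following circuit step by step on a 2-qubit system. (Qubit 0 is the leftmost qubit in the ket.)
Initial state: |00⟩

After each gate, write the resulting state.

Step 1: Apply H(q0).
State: 1/√2|00⟩ + 1/√2|10⟩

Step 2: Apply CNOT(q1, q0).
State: 1/√2|00⟩ + 1/√2|10⟩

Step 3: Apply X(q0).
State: 1/√2|00⟩ + 1/√2|10⟩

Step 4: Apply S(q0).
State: 1/√2|00⟩ + (1/√2)i|10⟩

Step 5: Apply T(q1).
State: 1/√2|00⟩ + (1/√2)i|10⟩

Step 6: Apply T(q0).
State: 1/√2|00⟩ + (-1/2 + (1/2)i)|10⟩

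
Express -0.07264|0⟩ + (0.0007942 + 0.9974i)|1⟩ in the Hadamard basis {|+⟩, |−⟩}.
(-0.0508 + 0.7053i)|+⟩ + (-0.05193 - 0.7053i)|−⟩

With |ψ⟩ = α|0⟩ + β|1⟩, the Hadamard-basis coefficients are ⟨+|ψ⟩ = (α + β)/√2 and ⟨−|ψ⟩ = (α − β)/√2.
Here α = -0.07264, β = (0.0007942 + 0.9974i): (α + β)/√2 = (-0.0508 + 0.7053i), (α − β)/√2 = (-0.05193 - 0.7053i).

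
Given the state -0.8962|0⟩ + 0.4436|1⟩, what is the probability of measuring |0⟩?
0.8032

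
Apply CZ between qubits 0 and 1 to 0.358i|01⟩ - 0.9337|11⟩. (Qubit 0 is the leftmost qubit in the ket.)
0.358i|01⟩ + 0.9337|11⟩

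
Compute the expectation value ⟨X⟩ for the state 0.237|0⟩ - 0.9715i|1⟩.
0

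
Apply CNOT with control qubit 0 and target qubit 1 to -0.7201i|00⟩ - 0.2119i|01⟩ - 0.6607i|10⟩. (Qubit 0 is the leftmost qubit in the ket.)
-0.7201i|00⟩ - 0.2119i|01⟩ - 0.6607i|11⟩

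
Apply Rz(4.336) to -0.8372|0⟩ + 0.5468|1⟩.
(0.4708 + 0.6923i)|0⟩ + (-0.3075 + 0.4522i)|1⟩

Rz(4.336) = [[e^(−iθ/2), 0], [0, e^(iθ/2)]] with e^(±iθ/2) = cos(θ/2) ± i·sin(θ/2); θ = 4.336, cos(θ/2) ≈ -0.562332, sin(θ/2) ≈ 0.826911.
With a = amp(|0⟩) = -0.8372 and b = amp(|1⟩) = 0.5468:
new amp(|0⟩) = (-0.562332 - 0.826911i)·a = (0.4708 + 0.6923i)
new amp(|1⟩) = (-0.562332 + 0.826911i)·b = (-0.3075 + 0.4522i)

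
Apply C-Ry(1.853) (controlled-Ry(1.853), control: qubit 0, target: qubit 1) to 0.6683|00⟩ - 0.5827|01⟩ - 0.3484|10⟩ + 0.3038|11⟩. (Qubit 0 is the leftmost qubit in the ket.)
0.6683|00⟩ - 0.5827|01⟩ - 0.4522|10⟩ - 0.09608|11⟩

C-Ry(1.853) leaves the control-|0⟩ kets |00⟩, |01⟩ unchanged and applies Ry(1.853) to qubit 1 on the control-|1⟩ pair (|10⟩, |11⟩).
Ry(1.853) = [[cos(θ/2), −sin(θ/2)], [sin(θ/2), cos(θ/2)]]; θ = 1.853, cos(θ/2) ≈ 0.600636, sin(θ/2) ≈ 0.799523.
With a = amp(|10⟩) = -0.3484 and b = amp(|11⟩) = 0.3038:
new amp(|10⟩) = (0.600636)·a + (-0.799523)·b = -0.4522
new amp(|11⟩) = (0.799523)·a + (0.600636)·b = -0.09608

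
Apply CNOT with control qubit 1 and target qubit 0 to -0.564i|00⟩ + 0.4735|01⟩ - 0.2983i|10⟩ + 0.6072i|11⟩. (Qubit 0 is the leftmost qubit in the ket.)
-0.564i|00⟩ + 0.6072i|01⟩ - 0.2983i|10⟩ + 0.4735|11⟩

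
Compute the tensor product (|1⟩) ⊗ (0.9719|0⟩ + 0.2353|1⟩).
0.9719|10⟩ + 0.2353|11⟩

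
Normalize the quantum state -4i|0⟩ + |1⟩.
-0.9701i|0⟩ + 0.2425|1⟩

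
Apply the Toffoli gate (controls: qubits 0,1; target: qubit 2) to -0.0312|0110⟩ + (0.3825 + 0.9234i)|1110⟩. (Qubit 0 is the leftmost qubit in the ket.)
-0.0312|0110⟩ + (0.3825 + 0.9234i)|1100⟩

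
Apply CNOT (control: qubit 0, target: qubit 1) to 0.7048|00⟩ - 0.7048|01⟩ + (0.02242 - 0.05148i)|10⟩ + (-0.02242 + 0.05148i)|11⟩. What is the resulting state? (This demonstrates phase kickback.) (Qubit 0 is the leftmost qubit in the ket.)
0.7048|00⟩ - 0.7048|01⟩ + (-0.02242 + 0.05148i)|10⟩ + (0.02242 - 0.05148i)|11⟩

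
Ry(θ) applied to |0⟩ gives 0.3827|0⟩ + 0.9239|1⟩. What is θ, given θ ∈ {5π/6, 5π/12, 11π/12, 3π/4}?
3π/4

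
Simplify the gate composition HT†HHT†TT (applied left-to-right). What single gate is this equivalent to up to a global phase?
H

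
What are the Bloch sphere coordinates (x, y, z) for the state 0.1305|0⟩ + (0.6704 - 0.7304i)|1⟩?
(0.175, -0.1906, -0.9659)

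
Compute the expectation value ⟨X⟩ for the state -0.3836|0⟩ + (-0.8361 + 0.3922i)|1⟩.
0.6415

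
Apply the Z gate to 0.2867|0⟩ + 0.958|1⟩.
0.2867|0⟩ - 0.958|1⟩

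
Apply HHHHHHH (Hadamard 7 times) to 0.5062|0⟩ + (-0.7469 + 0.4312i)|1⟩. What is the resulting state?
(-0.1702 + 0.3049i)|0⟩ + (0.8861 - 0.3049i)|1⟩

H² = I, so H^7 = H: a single Hadamard. With (a, b) = (0.5062, (-0.7469 + 0.4312i)), H gives ((a + b)/√2, (a − b)/√2) = ((-0.1702 + 0.3049i), (0.8861 - 0.3049i)).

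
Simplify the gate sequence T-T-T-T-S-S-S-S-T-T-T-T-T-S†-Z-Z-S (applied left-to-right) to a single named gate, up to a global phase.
T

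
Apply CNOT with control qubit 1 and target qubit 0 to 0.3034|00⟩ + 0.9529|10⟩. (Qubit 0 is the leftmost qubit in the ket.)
0.3034|00⟩ + 0.9529|10⟩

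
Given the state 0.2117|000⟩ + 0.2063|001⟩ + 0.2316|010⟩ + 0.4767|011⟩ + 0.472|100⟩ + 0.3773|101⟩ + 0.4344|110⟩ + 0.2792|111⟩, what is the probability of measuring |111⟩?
0.07795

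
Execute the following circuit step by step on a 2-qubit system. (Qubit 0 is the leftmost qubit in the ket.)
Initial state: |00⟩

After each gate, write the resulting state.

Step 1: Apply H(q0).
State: 1/√2|00⟩ + 1/√2|10⟩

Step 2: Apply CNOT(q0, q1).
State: 1/√2|00⟩ + 1/√2|11⟩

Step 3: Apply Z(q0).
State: 1/√2|00⟩ - 1/√2|11⟩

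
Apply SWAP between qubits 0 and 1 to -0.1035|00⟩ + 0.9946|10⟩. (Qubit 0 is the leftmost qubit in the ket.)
-0.1035|00⟩ + 0.9946|01⟩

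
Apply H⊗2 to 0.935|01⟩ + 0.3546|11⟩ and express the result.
0.6448|00⟩ - 0.6448|01⟩ + 0.2902|10⟩ - 0.2902|11⟩

H⊗2 gives amp(|y⟩) = (1/2) Σ_x (−1)^(x·y) amp(|x⟩), where x·y is the number of positions in which both x and y have a 1.
|00⟩: (0.935 + 0.3546)/2 = 0.6448
|01⟩: (-0.935 - 0.3546)/2 = -0.6448
|10⟩: (0.935 - 0.3546)/2 = 0.2902
|11⟩: (-0.935 + 0.3546)/2 = -0.2902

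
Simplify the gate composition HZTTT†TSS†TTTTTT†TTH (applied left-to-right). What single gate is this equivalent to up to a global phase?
X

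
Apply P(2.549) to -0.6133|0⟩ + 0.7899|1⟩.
-0.6133|0⟩ + (-0.6552 + 0.4412i)|1⟩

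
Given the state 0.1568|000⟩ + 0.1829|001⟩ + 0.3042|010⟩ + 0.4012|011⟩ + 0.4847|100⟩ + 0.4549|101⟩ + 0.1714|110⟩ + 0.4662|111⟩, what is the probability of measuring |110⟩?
0.02938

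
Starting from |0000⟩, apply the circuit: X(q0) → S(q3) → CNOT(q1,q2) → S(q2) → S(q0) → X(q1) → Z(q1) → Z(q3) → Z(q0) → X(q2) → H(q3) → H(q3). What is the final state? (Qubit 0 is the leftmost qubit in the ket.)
i|1110⟩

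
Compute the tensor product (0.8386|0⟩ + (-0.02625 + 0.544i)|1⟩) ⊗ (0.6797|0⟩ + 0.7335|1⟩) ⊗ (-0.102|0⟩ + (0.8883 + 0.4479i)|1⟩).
-0.05814|000⟩ + (0.5063 + 0.2553i)|001⟩ - 0.06274|010⟩ + (0.5464 + 0.2755i)|011⟩ + (0.00182 - 0.03772i)|100⟩ + (-0.1815 + 0.3205i)|101⟩ + (0.001964 - 0.0407i)|110⟩ + (-0.1958 + 0.3458i)|111⟩

amp(|b₁b₂…⟩) = product of the factor amplitudes for bits b₁, b₂, …; only kets whose every factor amplitude is nonzero survive.
|000⟩: (0.8386)(0.6797)(-0.102) = -0.05814
|001⟩: (0.8386)(0.6797)(0.8883 + 0.4479i) = (0.5063 + 0.2553i)
|010⟩: (0.8386)(0.7335)(-0.102) = -0.06274
|011⟩: (0.8386)(0.7335)(0.8883 + 0.4479i) = (0.5464 + 0.2755i)
|100⟩: (-0.02625 + 0.544i)(0.6797)(-0.102) = (0.00182 - 0.03772i)
|101⟩: (-0.02625 + 0.544i)(0.6797)(0.8883 + 0.4479i) = (-0.1815 + 0.3205i)
|110⟩: (-0.02625 + 0.544i)(0.7335)(-0.102) = (0.001964 - 0.0407i)
|111⟩: (-0.02625 + 0.544i)(0.7335)(0.8883 + 0.4479i) = (-0.1958 + 0.3458i)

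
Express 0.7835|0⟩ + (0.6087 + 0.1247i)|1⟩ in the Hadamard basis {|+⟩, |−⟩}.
(0.9844 + 0.08818i)|+⟩ + (0.1236 - 0.08818i)|−⟩

With |ψ⟩ = α|0⟩ + β|1⟩, the Hadamard-basis coefficients are ⟨+|ψ⟩ = (α + β)/√2 and ⟨−|ψ⟩ = (α − β)/√2.
Here α = 0.7835, β = (0.6087 + 0.1247i): (α + β)/√2 = (0.9844 + 0.08818i), (α − β)/√2 = (0.1236 - 0.08818i).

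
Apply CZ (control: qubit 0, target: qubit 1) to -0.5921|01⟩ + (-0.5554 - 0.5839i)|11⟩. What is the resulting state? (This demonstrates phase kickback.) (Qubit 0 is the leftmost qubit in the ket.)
-0.5921|01⟩ + (0.5554 + 0.5839i)|11⟩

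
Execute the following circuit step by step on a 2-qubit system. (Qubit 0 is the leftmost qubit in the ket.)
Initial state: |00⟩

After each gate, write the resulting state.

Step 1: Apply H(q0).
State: 1/√2|00⟩ + 1/√2|10⟩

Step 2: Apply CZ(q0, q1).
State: 1/√2|00⟩ + 1/√2|10⟩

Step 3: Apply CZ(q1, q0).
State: 1/√2|00⟩ + 1/√2|10⟩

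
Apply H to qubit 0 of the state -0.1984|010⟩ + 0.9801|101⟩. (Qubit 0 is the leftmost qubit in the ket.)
0.693|001⟩ - 0.1403|010⟩ - 0.693|101⟩ - 0.1403|110⟩

H on qubit 0 mixes each pair of kets that differ only in qubit 0: amplitudes (a, b) of (|…0…⟩, |…1…⟩) become ((a + b)/√2, (a − b)/√2). Kets absent from the input have amplitude 0.
(|001⟩, |101⟩): (a, b) = (0, 0.9801) → (0.693, -0.693)
(|010⟩, |110⟩): (a, b) = (-0.1984, 0) → (-0.1403, -0.1403)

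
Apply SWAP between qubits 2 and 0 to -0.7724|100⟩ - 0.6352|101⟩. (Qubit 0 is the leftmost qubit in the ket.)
-0.7724|001⟩ - 0.6352|101⟩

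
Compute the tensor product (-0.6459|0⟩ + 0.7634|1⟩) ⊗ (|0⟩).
-0.6459|00⟩ + 0.7634|10⟩

amp(|b₁b₂…⟩) = product of the factor amplitudes for bits b₁, b₂, …; only kets whose every factor amplitude is nonzero survive.
|00⟩: (-0.6459)(1) = -0.6459
|10⟩: (0.7634)(1) = 0.7634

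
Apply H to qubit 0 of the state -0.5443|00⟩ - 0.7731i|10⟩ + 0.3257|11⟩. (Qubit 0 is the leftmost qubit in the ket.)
(-0.3849 - 0.5467i)|00⟩ + 0.2303|01⟩ + (-0.3849 + 0.5467i)|10⟩ - 0.2303|11⟩

H on qubit 0 mixes each pair of kets that differ only in qubit 0: amplitudes (a, b) of (|…0…⟩, |…1…⟩) become ((a + b)/√2, (a − b)/√2). Kets absent from the input have amplitude 0.
(|00⟩, |10⟩): (a, b) = (-0.5443, -0.7731i) → ((-0.3849 - 0.5467i), (-0.3849 + 0.5467i))
(|01⟩, |11⟩): (a, b) = (0, 0.3257) → (0.2303, -0.2303)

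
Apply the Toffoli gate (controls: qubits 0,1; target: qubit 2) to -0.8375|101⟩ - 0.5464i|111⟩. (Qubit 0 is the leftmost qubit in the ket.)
-0.8375|101⟩ - 0.5464i|110⟩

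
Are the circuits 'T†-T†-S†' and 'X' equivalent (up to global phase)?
No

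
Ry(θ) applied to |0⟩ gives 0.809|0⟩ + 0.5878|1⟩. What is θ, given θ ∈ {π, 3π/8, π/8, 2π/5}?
2π/5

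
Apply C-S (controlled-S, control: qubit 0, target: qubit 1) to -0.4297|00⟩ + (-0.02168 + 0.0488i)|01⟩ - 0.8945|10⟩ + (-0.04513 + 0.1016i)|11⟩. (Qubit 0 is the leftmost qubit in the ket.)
-0.4297|00⟩ + (-0.02168 + 0.0488i)|01⟩ - 0.8945|10⟩ + (-0.1016 - 0.04513i)|11⟩

C-S leaves the control-|0⟩ kets |00⟩, |01⟩ unchanged and applies S to qubit 1 on the control-|1⟩ pair (|10⟩, |11⟩).
S = [[1, 0], [0, i]].
With a = amp(|10⟩) = -0.8945 and b = amp(|11⟩) = (-0.04513 + 0.1016i):
new amp(|10⟩) = (1)·a = -0.8945
new amp(|11⟩) = (i)·b = (-0.1016 - 0.04513i)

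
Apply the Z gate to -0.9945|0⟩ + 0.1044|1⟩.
-0.9945|0⟩ - 0.1044|1⟩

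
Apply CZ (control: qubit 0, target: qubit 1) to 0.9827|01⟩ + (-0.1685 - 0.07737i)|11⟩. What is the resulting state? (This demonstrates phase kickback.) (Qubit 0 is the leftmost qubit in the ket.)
0.9827|01⟩ + (0.1685 + 0.07737i)|11⟩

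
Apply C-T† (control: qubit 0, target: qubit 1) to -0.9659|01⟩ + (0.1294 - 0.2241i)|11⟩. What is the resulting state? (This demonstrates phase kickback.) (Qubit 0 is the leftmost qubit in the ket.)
-0.9659|01⟩ + (-0.06696 - 0.25i)|11⟩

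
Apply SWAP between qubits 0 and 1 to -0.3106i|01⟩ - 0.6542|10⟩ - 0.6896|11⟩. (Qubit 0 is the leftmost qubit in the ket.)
-0.6542|01⟩ - 0.3106i|10⟩ - 0.6896|11⟩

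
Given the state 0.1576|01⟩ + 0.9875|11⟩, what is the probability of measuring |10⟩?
0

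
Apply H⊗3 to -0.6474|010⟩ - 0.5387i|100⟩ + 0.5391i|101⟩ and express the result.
(-0.2289 + 0.0001414i)|000⟩ + (-0.2289 - 0.3811i)|001⟩ + (0.2289 + 0.0001414i)|010⟩ + (0.2289 - 0.3811i)|011⟩ + (-0.2289 - 0.0001414i)|100⟩ + (-0.2289 + 0.3811i)|101⟩ + (0.2289 - 0.0001414i)|110⟩ + (0.2289 + 0.3811i)|111⟩

H⊗3 gives amp(|y⟩) = (1/2√2) Σ_x (−1)^(x·y) amp(|x⟩), where x·y is the number of positions in which both x and y have a 1.
|000⟩: (-0.6474 - 0.5387i + 0.5391i)/(2√2) = (-0.2289 + 0.0001414i)
|001⟩: (-0.6474 - 0.5387i - 0.5391i)/(2√2) = (-0.2289 - 0.3811i)
|010⟩: (0.6474 - 0.5387i + 0.5391i)/(2√2) = (0.2289 + 0.0001414i)
|011⟩: (0.6474 - 0.5387i - 0.5391i)/(2√2) = (0.2289 - 0.3811i)
|100⟩: (-0.6474 + 0.5387i - 0.5391i)/(2√2) = (-0.2289 - 0.0001414i)
|101⟩: (-0.6474 + 0.5387i + 0.5391i)/(2√2) = (-0.2289 + 0.3811i)
|110⟩: (0.6474 + 0.5387i - 0.5391i)/(2√2) = (0.2289 - 0.0001414i)
|111⟩: (0.6474 + 0.5387i + 0.5391i)/(2√2) = (0.2289 + 0.3811i)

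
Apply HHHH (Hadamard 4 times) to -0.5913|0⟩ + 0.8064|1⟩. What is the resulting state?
-0.5913|0⟩ + 0.8064|1⟩

H² = I, so an even number of Hadamards cancels: H^4 = I and the state is unchanged.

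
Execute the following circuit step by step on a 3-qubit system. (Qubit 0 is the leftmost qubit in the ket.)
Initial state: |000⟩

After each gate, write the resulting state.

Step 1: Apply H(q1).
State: 1/√2|000⟩ + 1/√2|010⟩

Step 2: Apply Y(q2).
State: (1/√2)i|001⟩ + (1/√2)i|011⟩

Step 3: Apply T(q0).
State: (1/√2)i|001⟩ + (1/√2)i|011⟩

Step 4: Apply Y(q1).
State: 1/√2|001⟩ - 1/√2|011⟩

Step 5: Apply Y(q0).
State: (1/√2)i|101⟩ - (1/√2)i|111⟩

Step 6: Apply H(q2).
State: (1/2)i|100⟩ - (1/2)i|101⟩ - (1/2)i|110⟩ + (1/2)i|111⟩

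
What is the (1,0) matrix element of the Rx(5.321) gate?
-0.4627i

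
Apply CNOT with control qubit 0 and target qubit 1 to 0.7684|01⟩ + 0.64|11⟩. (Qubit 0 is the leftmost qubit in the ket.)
0.7684|01⟩ + 0.64|10⟩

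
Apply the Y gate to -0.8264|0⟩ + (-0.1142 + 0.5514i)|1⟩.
(0.5514 + 0.1142i)|0⟩ - 0.8264i|1⟩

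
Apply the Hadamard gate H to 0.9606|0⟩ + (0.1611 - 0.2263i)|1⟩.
(0.7932 - 0.16i)|0⟩ + (0.5653 + 0.16i)|1⟩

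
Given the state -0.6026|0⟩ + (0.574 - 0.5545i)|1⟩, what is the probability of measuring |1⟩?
0.6369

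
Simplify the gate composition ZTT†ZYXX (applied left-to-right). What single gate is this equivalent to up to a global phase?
Y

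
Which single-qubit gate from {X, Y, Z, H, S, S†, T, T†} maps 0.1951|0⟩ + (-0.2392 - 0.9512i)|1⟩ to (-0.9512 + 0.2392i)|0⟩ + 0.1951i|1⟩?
Y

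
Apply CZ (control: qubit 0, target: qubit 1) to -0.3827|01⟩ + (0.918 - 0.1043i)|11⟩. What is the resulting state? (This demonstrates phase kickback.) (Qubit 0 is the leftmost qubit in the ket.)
-0.3827|01⟩ + (-0.918 + 0.1043i)|11⟩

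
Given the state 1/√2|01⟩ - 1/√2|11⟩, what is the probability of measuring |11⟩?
1/2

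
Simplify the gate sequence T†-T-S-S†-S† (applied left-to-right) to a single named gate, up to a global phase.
S†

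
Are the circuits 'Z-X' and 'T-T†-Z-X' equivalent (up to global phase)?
Yes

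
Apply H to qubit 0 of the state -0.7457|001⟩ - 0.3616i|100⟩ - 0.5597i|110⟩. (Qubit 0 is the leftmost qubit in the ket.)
-0.2557i|000⟩ - 0.5273|001⟩ - 0.3958i|010⟩ + 0.2557i|100⟩ - 0.5273|101⟩ + 0.3958i|110⟩

H on qubit 0 mixes each pair of kets that differ only in qubit 0: amplitudes (a, b) of (|…0…⟩, |…1…⟩) become ((a + b)/√2, (a − b)/√2). Kets absent from the input have amplitude 0.
(|000⟩, |100⟩): (a, b) = (0, -0.3616i) → (-0.2557i, 0.2557i)
(|001⟩, |101⟩): (a, b) = (-0.7457, 0) → (-0.5273, -0.5273)
(|010⟩, |110⟩): (a, b) = (0, -0.5597i) → (-0.3958i, 0.3958i)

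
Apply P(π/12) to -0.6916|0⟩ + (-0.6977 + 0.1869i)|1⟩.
-0.6916|0⟩ + (-0.7223 - 0.00004651i)|1⟩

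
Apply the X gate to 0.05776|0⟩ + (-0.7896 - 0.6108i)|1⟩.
(-0.7896 - 0.6108i)|0⟩ + 0.05776|1⟩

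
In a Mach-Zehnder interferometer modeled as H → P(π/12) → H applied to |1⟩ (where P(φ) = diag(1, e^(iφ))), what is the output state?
(0.01704 - 0.1294i)|0⟩ + (0.983 + 0.1294i)|1⟩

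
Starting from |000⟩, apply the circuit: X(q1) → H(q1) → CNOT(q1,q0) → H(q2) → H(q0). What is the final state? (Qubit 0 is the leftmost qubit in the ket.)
1/√8|000⟩ + 1/√8|001⟩ - 1/√8|010⟩ - 1/√8|011⟩ + 1/√8|100⟩ + 1/√8|101⟩ + 1/√8|110⟩ + 1/√8|111⟩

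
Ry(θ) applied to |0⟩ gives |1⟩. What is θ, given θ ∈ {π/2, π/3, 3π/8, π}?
π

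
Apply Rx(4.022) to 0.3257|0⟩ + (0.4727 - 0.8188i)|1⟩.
(-0.8795 - 0.4276i)|0⟩ + (-0.2014 + 0.05426i)|1⟩

Rx(4.022) = [[cos(θ/2), −i·sin(θ/2)], [−i·sin(θ/2), cos(θ/2)]]; θ = 4.022, cos(θ/2) ≈ -0.426124, sin(θ/2) ≈ 0.904665.
With a = amp(|0⟩) = 0.3257 and b = amp(|1⟩) = (0.4727 - 0.8188i):
new amp(|0⟩) = (-0.426124)·a + (-0.904665i)·b = (-0.8795 - 0.4276i)
new amp(|1⟩) = (-0.904665i)·a + (-0.426124)·b = (-0.2014 + 0.05426i)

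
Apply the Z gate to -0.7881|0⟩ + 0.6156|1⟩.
-0.7881|0⟩ - 0.6156|1⟩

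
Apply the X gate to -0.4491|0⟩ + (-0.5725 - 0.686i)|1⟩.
(-0.5725 - 0.686i)|0⟩ - 0.4491|1⟩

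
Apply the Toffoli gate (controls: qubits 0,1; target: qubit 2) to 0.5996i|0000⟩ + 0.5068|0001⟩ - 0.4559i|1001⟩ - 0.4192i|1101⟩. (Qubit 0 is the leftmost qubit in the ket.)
0.5996i|0000⟩ + 0.5068|0001⟩ - 0.4559i|1001⟩ - 0.4192i|1111⟩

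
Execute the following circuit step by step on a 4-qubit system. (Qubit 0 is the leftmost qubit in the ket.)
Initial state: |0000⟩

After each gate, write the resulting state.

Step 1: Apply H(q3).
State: 1/√2|0000⟩ + 1/√2|0001⟩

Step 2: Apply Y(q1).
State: (1/√2)i|0100⟩ + (1/√2)i|0101⟩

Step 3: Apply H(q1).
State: (1/2)i|0000⟩ + (1/2)i|0001⟩ - (1/2)i|0100⟩ - (1/2)i|0101⟩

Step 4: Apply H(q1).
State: (1/√2)i|0100⟩ + (1/√2)i|0101⟩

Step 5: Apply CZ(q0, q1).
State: (1/√2)i|0100⟩ + (1/√2)i|0101⟩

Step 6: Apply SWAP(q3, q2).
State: (1/√2)i|0100⟩ + (1/√2)i|0110⟩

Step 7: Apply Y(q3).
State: -1/√2|0101⟩ - 1/√2|0111⟩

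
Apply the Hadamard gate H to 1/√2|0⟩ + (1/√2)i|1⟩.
(1/2 + (1/2)i)|0⟩ + (1/2 - (1/2)i)|1⟩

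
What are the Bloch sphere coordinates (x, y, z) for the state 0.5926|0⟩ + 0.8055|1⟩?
(0.9547, 0, -0.2977)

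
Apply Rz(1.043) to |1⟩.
(0.8671 + 0.4982i)|1⟩

Rz(1.043) = [[e^(−iθ/2), 0], [0, e^(iθ/2)]] with e^(±iθ/2) = cos(θ/2) ± i·sin(θ/2); θ = 1.043, cos(θ/2) ≈ 0.867073, sin(θ/2) ≈ 0.498181.
With a = amp(|0⟩) = 0 and b = amp(|1⟩) = 1:
new amp(|0⟩) = (0.867073 - 0.498181i)·a = 0
new amp(|1⟩) = (0.867073 + 0.498181i)·b = (0.8671 + 0.4982i)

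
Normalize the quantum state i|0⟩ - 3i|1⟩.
0.3162i|0⟩ - 0.9487i|1⟩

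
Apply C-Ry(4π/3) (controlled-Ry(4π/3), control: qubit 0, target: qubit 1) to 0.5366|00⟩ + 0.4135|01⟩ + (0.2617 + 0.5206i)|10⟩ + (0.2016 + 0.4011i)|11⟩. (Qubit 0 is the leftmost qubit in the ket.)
0.5366|00⟩ + 0.4135|01⟩ + (-0.3054 - 0.6077i)|10⟩ + (0.1258 + 0.2503i)|11⟩

C-Ry(4π/3) leaves the control-|0⟩ kets |00⟩, |01⟩ unchanged and applies Ry(4π/3) to qubit 1 on the control-|1⟩ pair (|10⟩, |11⟩).
Ry(4π/3) = [[cos(θ/2), −sin(θ/2)], [sin(θ/2), cos(θ/2)]]; θ = 4π/3, cos(θ/2) ≈ -0.5, sin(θ/2) ≈ 0.866025.
With a = amp(|10⟩) = (0.2617 + 0.5206i) and b = amp(|11⟩) = (0.2016 + 0.4011i):
new amp(|10⟩) = (-0.5)·a + (-0.866025)·b = (-0.3054 - 0.6077i)
new amp(|11⟩) = (0.866025)·a + (-0.5)·b = (0.1258 + 0.2503i)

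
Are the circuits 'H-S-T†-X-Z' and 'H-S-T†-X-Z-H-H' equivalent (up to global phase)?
Yes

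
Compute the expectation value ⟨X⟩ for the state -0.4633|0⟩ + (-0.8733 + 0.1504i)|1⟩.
0.8092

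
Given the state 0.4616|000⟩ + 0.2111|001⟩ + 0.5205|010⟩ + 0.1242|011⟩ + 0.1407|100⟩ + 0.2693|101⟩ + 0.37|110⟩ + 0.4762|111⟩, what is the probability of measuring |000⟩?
0.2131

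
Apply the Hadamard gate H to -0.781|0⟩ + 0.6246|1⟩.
-0.1106|0⟩ - 0.9939|1⟩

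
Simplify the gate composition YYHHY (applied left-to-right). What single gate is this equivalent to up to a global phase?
Y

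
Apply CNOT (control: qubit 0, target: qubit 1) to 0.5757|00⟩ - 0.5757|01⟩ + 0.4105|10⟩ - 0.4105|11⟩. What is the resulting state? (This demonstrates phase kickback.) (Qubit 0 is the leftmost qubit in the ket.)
0.5757|00⟩ - 0.5757|01⟩ - 0.4105|10⟩ + 0.4105|11⟩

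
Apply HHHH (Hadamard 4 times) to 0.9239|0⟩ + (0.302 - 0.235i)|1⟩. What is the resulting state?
0.9239|0⟩ + (0.302 - 0.235i)|1⟩

H² = I, so an even number of Hadamards cancels: H^4 = I and the state is unchanged.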